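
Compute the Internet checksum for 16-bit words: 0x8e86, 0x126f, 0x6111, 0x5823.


Sum all words (with carry folding):
+ 0x8e86 = 0x8e86
+ 0x126f = 0xa0f5
+ 0x6111 = 0x0207
+ 0x5823 = 0x5a2a
One's complement: ~0x5a2a
Checksum = 0xa5d5


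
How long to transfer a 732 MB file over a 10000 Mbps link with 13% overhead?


Effective throughput = 10000 * (1 - 13/100) = 8700 Mbps
File size in Mb = 732 * 8 = 5856 Mb
Time = 5856 / 8700
Time = 0.6731 seconds


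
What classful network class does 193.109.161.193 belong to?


First octet: 193
Binary: 11000001
110xxxxx -> Class C (192-223)
Class C, default mask 255.255.255.0 (/24)


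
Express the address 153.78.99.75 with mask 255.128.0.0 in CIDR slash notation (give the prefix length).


Binary: 11111111.10000000.00000000.00000000
Count leading 1s
Prefix: /9


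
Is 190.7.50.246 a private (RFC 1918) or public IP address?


RFC 1918 private ranges:
  10.0.0.0/8 (10.0.0.0 - 10.255.255.255)
  172.16.0.0/12 (172.16.0.0 - 172.31.255.255)
  192.168.0.0/16 (192.168.0.0 - 192.168.255.255)
Public (not in any RFC 1918 range)


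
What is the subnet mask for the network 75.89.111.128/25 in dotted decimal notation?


/25 means 25 network bits, 7 host bits
Binary: 11111111111111111111111110000000
Mask: 255.255.255.128


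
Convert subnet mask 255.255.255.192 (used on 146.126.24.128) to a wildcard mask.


Subnet mask: 255.255.255.192
Wildcard = 255.255.255.255 - subnet mask
255 - 255 = 0
255 - 255 = 0
255 - 255 = 0
255 - 192 = 63
Wildcard: 0.0.0.63


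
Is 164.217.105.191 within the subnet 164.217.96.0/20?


Subnet network: 164.217.96.0
Test IP AND mask: 164.217.96.0
Yes, 164.217.105.191 is in 164.217.96.0/20


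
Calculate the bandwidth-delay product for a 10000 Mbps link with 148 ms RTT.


BDP = bandwidth * RTT
= 10000 Mbps * 148 ms
= 10000 * 1e6 * 148 / 1000 bits
= 1480000000 bits
= 185000000 bytes
= 180664.0625 KB
BDP = 1480000000 bits (185000000 bytes)


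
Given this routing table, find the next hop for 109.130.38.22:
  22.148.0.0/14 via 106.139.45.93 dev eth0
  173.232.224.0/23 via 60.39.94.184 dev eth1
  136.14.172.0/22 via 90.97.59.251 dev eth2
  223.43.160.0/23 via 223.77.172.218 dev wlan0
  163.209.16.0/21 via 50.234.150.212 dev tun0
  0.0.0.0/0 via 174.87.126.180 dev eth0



Longest prefix match for 109.130.38.22:
  /14 22.148.0.0: no
  /23 173.232.224.0: no
  /22 136.14.172.0: no
  /23 223.43.160.0: no
  /21 163.209.16.0: no
  /0 0.0.0.0: MATCH
Selected: next-hop 174.87.126.180 via eth0 (matched /0)


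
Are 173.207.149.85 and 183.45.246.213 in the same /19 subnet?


Mask: 255.255.224.0
173.207.149.85 AND mask = 173.207.128.0
183.45.246.213 AND mask = 183.45.224.0
No, different subnets (173.207.128.0 vs 183.45.224.0)


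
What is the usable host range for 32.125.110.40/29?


Network: 32.125.110.40
Broadcast: 32.125.110.47
First usable = network + 1
Last usable = broadcast - 1
Range: 32.125.110.41 to 32.125.110.46


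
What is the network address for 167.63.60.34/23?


IP:   10100111.00111111.00111100.00100010
Mask: 11111111.11111111.11111110.00000000
AND operation:
Net:  10100111.00111111.00111100.00000000
Network: 167.63.60.0/23


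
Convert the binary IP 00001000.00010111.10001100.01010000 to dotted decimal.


00001000 = 8
00010111 = 23
10001100 = 140
01010000 = 80
IP: 8.23.140.80


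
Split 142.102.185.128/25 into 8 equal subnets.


New prefix = 25 + 3 = 28
Each subnet has 16 addresses
  142.102.185.128/28
  142.102.185.144/28
  142.102.185.160/28
  142.102.185.176/28
  142.102.185.192/28
  142.102.185.208/28
  142.102.185.224/28
  142.102.185.240/28
Subnets: 142.102.185.128/28, 142.102.185.144/28, 142.102.185.160/28, 142.102.185.176/28, 142.102.185.192/28, 142.102.185.208/28, 142.102.185.224/28, 142.102.185.240/28


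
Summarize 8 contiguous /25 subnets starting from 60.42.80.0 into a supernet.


Original prefix: /25
Number of subnets: 8 = 2^3
New prefix = 25 - 3 = 22
Supernet: 60.42.80.0/22


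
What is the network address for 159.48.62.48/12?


IP:   10011111.00110000.00111110.00110000
Mask: 11111111.11110000.00000000.00000000
AND operation:
Net:  10011111.00110000.00000000.00000000
Network: 159.48.0.0/12


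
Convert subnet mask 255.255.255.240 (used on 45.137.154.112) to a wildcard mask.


Subnet mask: 255.255.255.240
Wildcard = 255.255.255.255 - subnet mask
255 - 255 = 0
255 - 255 = 0
255 - 255 = 0
255 - 240 = 15
Wildcard: 0.0.0.15


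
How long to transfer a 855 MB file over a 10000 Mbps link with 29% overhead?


Effective throughput = 10000 * (1 - 29/100) = 7100 Mbps
File size in Mb = 855 * 8 = 6840 Mb
Time = 6840 / 7100
Time = 0.9634 seconds


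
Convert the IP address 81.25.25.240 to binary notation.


81 = 01010001
25 = 00011001
25 = 00011001
240 = 11110000
Binary: 01010001.00011001.00011001.11110000


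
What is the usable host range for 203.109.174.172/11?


Network: 203.96.0.0
Broadcast: 203.127.255.255
First usable = network + 1
Last usable = broadcast - 1
Range: 203.96.0.1 to 203.127.255.254


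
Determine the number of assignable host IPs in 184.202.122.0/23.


Host bits = 32 - 23 = 9
Total addresses = 2^9 = 512
Usable = total - 2 (network and broadcast)
Usable hosts: 510


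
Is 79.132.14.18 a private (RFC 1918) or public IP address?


RFC 1918 private ranges:
  10.0.0.0/8 (10.0.0.0 - 10.255.255.255)
  172.16.0.0/12 (172.16.0.0 - 172.31.255.255)
  192.168.0.0/16 (192.168.0.0 - 192.168.255.255)
Public (not in any RFC 1918 range)


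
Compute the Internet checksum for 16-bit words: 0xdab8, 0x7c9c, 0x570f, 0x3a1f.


Sum all words (with carry folding):
+ 0xdab8 = 0xdab8
+ 0x7c9c = 0x5755
+ 0x570f = 0xae64
+ 0x3a1f = 0xe883
One's complement: ~0xe883
Checksum = 0x177c


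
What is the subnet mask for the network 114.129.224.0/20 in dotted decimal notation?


/20 means 20 network bits, 12 host bits
Binary: 11111111111111111111000000000000
Mask: 255.255.240.0


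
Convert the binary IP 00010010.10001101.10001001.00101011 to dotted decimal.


00010010 = 18
10001101 = 141
10001001 = 137
00101011 = 43
IP: 18.141.137.43


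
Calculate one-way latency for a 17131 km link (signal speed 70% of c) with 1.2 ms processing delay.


Speed = 0.7 * 3e5 km/s = 210000 km/s
Propagation delay = 17131 / 210000 = 0.0816 s = 81.5762 ms
Processing delay = 1.2 ms
Total one-way latency = 82.7762 ms


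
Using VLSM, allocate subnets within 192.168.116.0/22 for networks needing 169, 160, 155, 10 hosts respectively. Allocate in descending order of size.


169 hosts -> /24 (254 usable): 192.168.116.0/24
160 hosts -> /24 (254 usable): 192.168.117.0/24
155 hosts -> /24 (254 usable): 192.168.118.0/24
10 hosts -> /28 (14 usable): 192.168.119.0/28
Allocation: 192.168.116.0/24 (169 hosts, 254 usable); 192.168.117.0/24 (160 hosts, 254 usable); 192.168.118.0/24 (155 hosts, 254 usable); 192.168.119.0/28 (10 hosts, 14 usable)


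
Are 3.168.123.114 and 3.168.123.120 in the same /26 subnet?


Mask: 255.255.255.192
3.168.123.114 AND mask = 3.168.123.64
3.168.123.120 AND mask = 3.168.123.64
Yes, same subnet (3.168.123.64)


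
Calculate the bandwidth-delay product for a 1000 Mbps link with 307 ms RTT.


BDP = bandwidth * RTT
= 1000 Mbps * 307 ms
= 1000 * 1e6 * 307 / 1000 bits
= 307000000 bits
= 38375000 bytes
= 37475.5859 KB
BDP = 307000000 bits (38375000 bytes)


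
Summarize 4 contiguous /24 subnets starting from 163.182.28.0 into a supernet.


Original prefix: /24
Number of subnets: 4 = 2^2
New prefix = 24 - 2 = 22
Supernet: 163.182.28.0/22


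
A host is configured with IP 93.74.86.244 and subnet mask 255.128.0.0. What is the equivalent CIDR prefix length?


Binary: 11111111.10000000.00000000.00000000
Count leading 1s
Prefix: /9


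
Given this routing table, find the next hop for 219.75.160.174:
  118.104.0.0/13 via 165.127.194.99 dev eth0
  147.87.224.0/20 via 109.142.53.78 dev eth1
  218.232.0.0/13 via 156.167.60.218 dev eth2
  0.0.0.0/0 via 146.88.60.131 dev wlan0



Longest prefix match for 219.75.160.174:
  /13 118.104.0.0: no
  /20 147.87.224.0: no
  /13 218.232.0.0: no
  /0 0.0.0.0: MATCH
Selected: next-hop 146.88.60.131 via wlan0 (matched /0)


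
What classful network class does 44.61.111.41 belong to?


First octet: 44
Binary: 00101100
0xxxxxxx -> Class A (1-126)
Class A, default mask 255.0.0.0 (/8)


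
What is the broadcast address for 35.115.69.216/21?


Network: 35.115.64.0/21
Host bits = 11
Set all host bits to 1:
Broadcast: 35.115.71.255


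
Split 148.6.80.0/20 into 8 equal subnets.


New prefix = 20 + 3 = 23
Each subnet has 512 addresses
  148.6.80.0/23
  148.6.82.0/23
  148.6.84.0/23
  148.6.86.0/23
  148.6.88.0/23
  148.6.90.0/23
  148.6.92.0/23
  148.6.94.0/23
Subnets: 148.6.80.0/23, 148.6.82.0/23, 148.6.84.0/23, 148.6.86.0/23, 148.6.88.0/23, 148.6.90.0/23, 148.6.92.0/23, 148.6.94.0/23


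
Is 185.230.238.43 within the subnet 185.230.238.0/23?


Subnet network: 185.230.238.0
Test IP AND mask: 185.230.238.0
Yes, 185.230.238.43 is in 185.230.238.0/23


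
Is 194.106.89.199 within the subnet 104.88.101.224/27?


Subnet network: 104.88.101.224
Test IP AND mask: 194.106.89.192
No, 194.106.89.199 is not in 104.88.101.224/27


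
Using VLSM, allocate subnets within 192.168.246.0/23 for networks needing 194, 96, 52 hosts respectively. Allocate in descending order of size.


194 hosts -> /24 (254 usable): 192.168.246.0/24
96 hosts -> /25 (126 usable): 192.168.247.0/25
52 hosts -> /26 (62 usable): 192.168.247.128/26
Allocation: 192.168.246.0/24 (194 hosts, 254 usable); 192.168.247.0/25 (96 hosts, 126 usable); 192.168.247.128/26 (52 hosts, 62 usable)


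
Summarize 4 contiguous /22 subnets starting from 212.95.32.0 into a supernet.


Original prefix: /22
Number of subnets: 4 = 2^2
New prefix = 22 - 2 = 20
Supernet: 212.95.32.0/20


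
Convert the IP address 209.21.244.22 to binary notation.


209 = 11010001
21 = 00010101
244 = 11110100
22 = 00010110
Binary: 11010001.00010101.11110100.00010110


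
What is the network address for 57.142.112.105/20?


IP:   00111001.10001110.01110000.01101001
Mask: 11111111.11111111.11110000.00000000
AND operation:
Net:  00111001.10001110.01110000.00000000
Network: 57.142.112.0/20


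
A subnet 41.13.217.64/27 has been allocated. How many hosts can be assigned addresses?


Host bits = 32 - 27 = 5
Total addresses = 2^5 = 32
Usable = total - 2 (network and broadcast)
Usable hosts: 30


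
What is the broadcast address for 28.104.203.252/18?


Network: 28.104.192.0/18
Host bits = 14
Set all host bits to 1:
Broadcast: 28.104.255.255


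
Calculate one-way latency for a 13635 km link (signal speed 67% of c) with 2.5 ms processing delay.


Speed = 0.67 * 3e5 km/s = 201000 km/s
Propagation delay = 13635 / 201000 = 0.0678 s = 67.8358 ms
Processing delay = 2.5 ms
Total one-way latency = 70.3358 ms


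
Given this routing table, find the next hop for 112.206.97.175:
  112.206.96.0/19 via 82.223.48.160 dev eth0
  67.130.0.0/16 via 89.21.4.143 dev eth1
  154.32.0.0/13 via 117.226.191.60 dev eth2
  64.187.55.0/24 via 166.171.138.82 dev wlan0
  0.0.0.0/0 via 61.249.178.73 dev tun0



Longest prefix match for 112.206.97.175:
  /19 112.206.96.0: MATCH
  /16 67.130.0.0: no
  /13 154.32.0.0: no
  /24 64.187.55.0: no
  /0 0.0.0.0: MATCH
Selected: next-hop 82.223.48.160 via eth0 (matched /19)


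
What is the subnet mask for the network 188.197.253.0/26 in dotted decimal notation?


/26 means 26 network bits, 6 host bits
Binary: 11111111111111111111111111000000
Mask: 255.255.255.192


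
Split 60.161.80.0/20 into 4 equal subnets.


New prefix = 20 + 2 = 22
Each subnet has 1024 addresses
  60.161.80.0/22
  60.161.84.0/22
  60.161.88.0/22
  60.161.92.0/22
Subnets: 60.161.80.0/22, 60.161.84.0/22, 60.161.88.0/22, 60.161.92.0/22


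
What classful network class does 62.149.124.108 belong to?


First octet: 62
Binary: 00111110
0xxxxxxx -> Class A (1-126)
Class A, default mask 255.0.0.0 (/8)


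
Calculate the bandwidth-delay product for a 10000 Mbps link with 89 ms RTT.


BDP = bandwidth * RTT
= 10000 Mbps * 89 ms
= 10000 * 1e6 * 89 / 1000 bits
= 890000000 bits
= 111250000 bytes
= 108642.5781 KB
BDP = 890000000 bits (111250000 bytes)


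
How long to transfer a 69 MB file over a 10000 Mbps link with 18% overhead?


Effective throughput = 10000 * (1 - 18/100) = 8200 Mbps
File size in Mb = 69 * 8 = 552 Mb
Time = 552 / 8200
Time = 0.0673 seconds


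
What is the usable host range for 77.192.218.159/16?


Network: 77.192.0.0
Broadcast: 77.192.255.255
First usable = network + 1
Last usable = broadcast - 1
Range: 77.192.0.1 to 77.192.255.254


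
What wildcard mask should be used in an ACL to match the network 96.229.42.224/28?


Subnet mask: 255.255.255.240
Wildcard = 255.255.255.255 - subnet mask
255 - 255 = 0
255 - 255 = 0
255 - 255 = 0
255 - 240 = 15
Wildcard: 0.0.0.15


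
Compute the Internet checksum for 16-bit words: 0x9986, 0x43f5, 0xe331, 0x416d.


Sum all words (with carry folding):
+ 0x9986 = 0x9986
+ 0x43f5 = 0xdd7b
+ 0xe331 = 0xc0ad
+ 0x416d = 0x021b
One's complement: ~0x021b
Checksum = 0xfde4


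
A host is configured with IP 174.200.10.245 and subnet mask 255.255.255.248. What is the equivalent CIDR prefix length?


Binary: 11111111.11111111.11111111.11111000
Count leading 1s
Prefix: /29


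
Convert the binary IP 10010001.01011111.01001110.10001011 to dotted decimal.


10010001 = 145
01011111 = 95
01001110 = 78
10001011 = 139
IP: 145.95.78.139


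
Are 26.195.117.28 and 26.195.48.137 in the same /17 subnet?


Mask: 255.255.128.0
26.195.117.28 AND mask = 26.195.0.0
26.195.48.137 AND mask = 26.195.0.0
Yes, same subnet (26.195.0.0)


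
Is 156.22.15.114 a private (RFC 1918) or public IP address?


RFC 1918 private ranges:
  10.0.0.0/8 (10.0.0.0 - 10.255.255.255)
  172.16.0.0/12 (172.16.0.0 - 172.31.255.255)
  192.168.0.0/16 (192.168.0.0 - 192.168.255.255)
Public (not in any RFC 1918 range)


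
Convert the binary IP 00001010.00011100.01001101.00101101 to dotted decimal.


00001010 = 10
00011100 = 28
01001101 = 77
00101101 = 45
IP: 10.28.77.45


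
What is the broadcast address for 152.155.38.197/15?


Network: 152.154.0.0/15
Host bits = 17
Set all host bits to 1:
Broadcast: 152.155.255.255


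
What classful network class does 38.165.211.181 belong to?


First octet: 38
Binary: 00100110
0xxxxxxx -> Class A (1-126)
Class A, default mask 255.0.0.0 (/8)


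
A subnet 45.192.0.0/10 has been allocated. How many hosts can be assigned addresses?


Host bits = 32 - 10 = 22
Total addresses = 2^22 = 4194304
Usable = total - 2 (network and broadcast)
Usable hosts: 4194302


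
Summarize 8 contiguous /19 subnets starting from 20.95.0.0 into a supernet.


Original prefix: /19
Number of subnets: 8 = 2^3
New prefix = 19 - 3 = 16
Supernet: 20.95.0.0/16


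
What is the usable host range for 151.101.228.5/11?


Network: 151.96.0.0
Broadcast: 151.127.255.255
First usable = network + 1
Last usable = broadcast - 1
Range: 151.96.0.1 to 151.127.255.254


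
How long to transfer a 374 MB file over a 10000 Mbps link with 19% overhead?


Effective throughput = 10000 * (1 - 19/100) = 8100.0 Mbps
File size in Mb = 374 * 8 = 2992 Mb
Time = 2992 / 8100.0
Time = 0.3694 seconds


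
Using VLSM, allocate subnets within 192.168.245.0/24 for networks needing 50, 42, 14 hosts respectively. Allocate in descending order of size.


50 hosts -> /26 (62 usable): 192.168.245.0/26
42 hosts -> /26 (62 usable): 192.168.245.64/26
14 hosts -> /28 (14 usable): 192.168.245.128/28
Allocation: 192.168.245.0/26 (50 hosts, 62 usable); 192.168.245.64/26 (42 hosts, 62 usable); 192.168.245.128/28 (14 hosts, 14 usable)


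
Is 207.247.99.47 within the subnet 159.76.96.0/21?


Subnet network: 159.76.96.0
Test IP AND mask: 207.247.96.0
No, 207.247.99.47 is not in 159.76.96.0/21


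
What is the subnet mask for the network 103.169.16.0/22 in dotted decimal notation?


/22 means 22 network bits, 10 host bits
Binary: 11111111111111111111110000000000
Mask: 255.255.252.0


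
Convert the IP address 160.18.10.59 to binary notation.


160 = 10100000
18 = 00010010
10 = 00001010
59 = 00111011
Binary: 10100000.00010010.00001010.00111011


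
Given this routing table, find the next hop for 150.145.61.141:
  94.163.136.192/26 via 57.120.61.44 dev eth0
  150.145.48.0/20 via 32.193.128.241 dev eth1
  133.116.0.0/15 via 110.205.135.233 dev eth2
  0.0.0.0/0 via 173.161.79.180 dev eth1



Longest prefix match for 150.145.61.141:
  /26 94.163.136.192: no
  /20 150.145.48.0: MATCH
  /15 133.116.0.0: no
  /0 0.0.0.0: MATCH
Selected: next-hop 32.193.128.241 via eth1 (matched /20)


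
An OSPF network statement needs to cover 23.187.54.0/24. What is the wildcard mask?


Subnet mask: 255.255.255.0
Wildcard = 255.255.255.255 - subnet mask
255 - 255 = 0
255 - 255 = 0
255 - 255 = 0
255 - 0 = 255
Wildcard: 0.0.0.255


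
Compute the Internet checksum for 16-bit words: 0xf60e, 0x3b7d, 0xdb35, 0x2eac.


Sum all words (with carry folding):
+ 0xf60e = 0xf60e
+ 0x3b7d = 0x318c
+ 0xdb35 = 0x0cc2
+ 0x2eac = 0x3b6e
One's complement: ~0x3b6e
Checksum = 0xc491


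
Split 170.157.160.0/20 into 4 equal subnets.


New prefix = 20 + 2 = 22
Each subnet has 1024 addresses
  170.157.160.0/22
  170.157.164.0/22
  170.157.168.0/22
  170.157.172.0/22
Subnets: 170.157.160.0/22, 170.157.164.0/22, 170.157.168.0/22, 170.157.172.0/22


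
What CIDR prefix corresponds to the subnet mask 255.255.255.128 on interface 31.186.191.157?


Binary: 11111111.11111111.11111111.10000000
Count leading 1s
Prefix: /25


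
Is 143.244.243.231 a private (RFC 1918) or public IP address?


RFC 1918 private ranges:
  10.0.0.0/8 (10.0.0.0 - 10.255.255.255)
  172.16.0.0/12 (172.16.0.0 - 172.31.255.255)
  192.168.0.0/16 (192.168.0.0 - 192.168.255.255)
Public (not in any RFC 1918 range)


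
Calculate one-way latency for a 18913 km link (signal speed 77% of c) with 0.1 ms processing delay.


Speed = 0.77 * 3e5 km/s = 231000 km/s
Propagation delay = 18913 / 231000 = 0.0819 s = 81.8745 ms
Processing delay = 0.1 ms
Total one-way latency = 81.9745 ms


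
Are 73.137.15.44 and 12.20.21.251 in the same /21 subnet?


Mask: 255.255.248.0
73.137.15.44 AND mask = 73.137.8.0
12.20.21.251 AND mask = 12.20.16.0
No, different subnets (73.137.8.0 vs 12.20.16.0)


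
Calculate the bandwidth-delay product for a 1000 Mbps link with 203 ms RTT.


BDP = bandwidth * RTT
= 1000 Mbps * 203 ms
= 1000 * 1e6 * 203 / 1000 bits
= 203000000 bits
= 25375000 bytes
= 24780.2734 KB
BDP = 203000000 bits (25375000 bytes)


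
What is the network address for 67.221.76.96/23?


IP:   01000011.11011101.01001100.01100000
Mask: 11111111.11111111.11111110.00000000
AND operation:
Net:  01000011.11011101.01001100.00000000
Network: 67.221.76.0/23


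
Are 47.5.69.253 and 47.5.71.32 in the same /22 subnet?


Mask: 255.255.252.0
47.5.69.253 AND mask = 47.5.68.0
47.5.71.32 AND mask = 47.5.68.0
Yes, same subnet (47.5.68.0)


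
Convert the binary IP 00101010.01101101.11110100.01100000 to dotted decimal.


00101010 = 42
01101101 = 109
11110100 = 244
01100000 = 96
IP: 42.109.244.96


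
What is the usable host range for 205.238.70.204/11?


Network: 205.224.0.0
Broadcast: 205.255.255.255
First usable = network + 1
Last usable = broadcast - 1
Range: 205.224.0.1 to 205.255.255.254


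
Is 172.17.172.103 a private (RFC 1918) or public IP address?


RFC 1918 private ranges:
  10.0.0.0/8 (10.0.0.0 - 10.255.255.255)
  172.16.0.0/12 (172.16.0.0 - 172.31.255.255)
  192.168.0.0/16 (192.168.0.0 - 192.168.255.255)
Private (in 172.16.0.0/12)


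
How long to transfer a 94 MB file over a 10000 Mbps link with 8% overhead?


Effective throughput = 10000 * (1 - 8/100) = 9200 Mbps
File size in Mb = 94 * 8 = 752 Mb
Time = 752 / 9200
Time = 0.0817 seconds


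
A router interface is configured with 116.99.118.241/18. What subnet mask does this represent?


/18 means 18 network bits, 14 host bits
Binary: 11111111111111111100000000000000
Mask: 255.255.192.0


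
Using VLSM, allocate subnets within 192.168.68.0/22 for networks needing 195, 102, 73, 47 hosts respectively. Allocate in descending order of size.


195 hosts -> /24 (254 usable): 192.168.68.0/24
102 hosts -> /25 (126 usable): 192.168.69.0/25
73 hosts -> /25 (126 usable): 192.168.69.128/25
47 hosts -> /26 (62 usable): 192.168.70.0/26
Allocation: 192.168.68.0/24 (195 hosts, 254 usable); 192.168.69.0/25 (102 hosts, 126 usable); 192.168.69.128/25 (73 hosts, 126 usable); 192.168.70.0/26 (47 hosts, 62 usable)


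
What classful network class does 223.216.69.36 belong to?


First octet: 223
Binary: 11011111
110xxxxx -> Class C (192-223)
Class C, default mask 255.255.255.0 (/24)


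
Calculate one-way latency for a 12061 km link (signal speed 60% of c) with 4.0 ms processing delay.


Speed = 0.6 * 3e5 km/s = 180000 km/s
Propagation delay = 12061 / 180000 = 0.067 s = 67.0056 ms
Processing delay = 4.0 ms
Total one-way latency = 71.0056 ms


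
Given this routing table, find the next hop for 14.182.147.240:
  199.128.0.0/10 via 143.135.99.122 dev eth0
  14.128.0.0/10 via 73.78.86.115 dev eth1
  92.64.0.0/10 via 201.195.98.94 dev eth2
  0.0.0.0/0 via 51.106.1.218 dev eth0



Longest prefix match for 14.182.147.240:
  /10 199.128.0.0: no
  /10 14.128.0.0: MATCH
  /10 92.64.0.0: no
  /0 0.0.0.0: MATCH
Selected: next-hop 73.78.86.115 via eth1 (matched /10)


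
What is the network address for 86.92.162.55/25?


IP:   01010110.01011100.10100010.00110111
Mask: 11111111.11111111.11111111.10000000
AND operation:
Net:  01010110.01011100.10100010.00000000
Network: 86.92.162.0/25


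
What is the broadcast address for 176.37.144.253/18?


Network: 176.37.128.0/18
Host bits = 14
Set all host bits to 1:
Broadcast: 176.37.191.255


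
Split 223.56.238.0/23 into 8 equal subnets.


New prefix = 23 + 3 = 26
Each subnet has 64 addresses
  223.56.238.0/26
  223.56.238.64/26
  223.56.238.128/26
  223.56.238.192/26
  223.56.239.0/26
  223.56.239.64/26
  223.56.239.128/26
  223.56.239.192/26
Subnets: 223.56.238.0/26, 223.56.238.64/26, 223.56.238.128/26, 223.56.238.192/26, 223.56.239.0/26, 223.56.239.64/26, 223.56.239.128/26, 223.56.239.192/26


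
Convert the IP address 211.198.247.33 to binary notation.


211 = 11010011
198 = 11000110
247 = 11110111
33 = 00100001
Binary: 11010011.11000110.11110111.00100001


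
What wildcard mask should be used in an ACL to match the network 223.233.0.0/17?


Subnet mask: 255.255.128.0
Wildcard = 255.255.255.255 - subnet mask
255 - 255 = 0
255 - 255 = 0
255 - 128 = 127
255 - 0 = 255
Wildcard: 0.0.127.255


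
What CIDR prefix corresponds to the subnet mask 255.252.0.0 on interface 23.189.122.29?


Binary: 11111111.11111100.00000000.00000000
Count leading 1s
Prefix: /14


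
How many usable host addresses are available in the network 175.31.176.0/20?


Host bits = 32 - 20 = 12
Total addresses = 2^12 = 4096
Usable = total - 2 (network and broadcast)
Usable hosts: 4094


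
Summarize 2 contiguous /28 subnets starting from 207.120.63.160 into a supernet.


Original prefix: /28
Number of subnets: 2 = 2^1
New prefix = 28 - 1 = 27
Supernet: 207.120.63.160/27


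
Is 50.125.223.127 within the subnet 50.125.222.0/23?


Subnet network: 50.125.222.0
Test IP AND mask: 50.125.222.0
Yes, 50.125.223.127 is in 50.125.222.0/23


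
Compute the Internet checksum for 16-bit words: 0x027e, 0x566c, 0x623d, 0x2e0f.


Sum all words (with carry folding):
+ 0x027e = 0x027e
+ 0x566c = 0x58ea
+ 0x623d = 0xbb27
+ 0x2e0f = 0xe936
One's complement: ~0xe936
Checksum = 0x16c9


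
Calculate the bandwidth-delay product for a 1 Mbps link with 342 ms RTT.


BDP = bandwidth * RTT
= 1 Mbps * 342 ms
= 1 * 1e6 * 342 / 1000 bits
= 342000 bits
= 42750 bytes
= 41.748 KB
BDP = 342000 bits (42750 bytes)


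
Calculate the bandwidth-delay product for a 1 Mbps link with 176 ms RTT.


BDP = bandwidth * RTT
= 1 Mbps * 176 ms
= 1 * 1e6 * 176 / 1000 bits
= 176000 bits
= 22000 bytes
= 21.4844 KB
BDP = 176000 bits (22000 bytes)


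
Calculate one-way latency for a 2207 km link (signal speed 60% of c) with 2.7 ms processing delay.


Speed = 0.6 * 3e5 km/s = 180000 km/s
Propagation delay = 2207 / 180000 = 0.0123 s = 12.2611 ms
Processing delay = 2.7 ms
Total one-way latency = 14.9611 ms


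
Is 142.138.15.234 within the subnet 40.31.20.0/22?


Subnet network: 40.31.20.0
Test IP AND mask: 142.138.12.0
No, 142.138.15.234 is not in 40.31.20.0/22


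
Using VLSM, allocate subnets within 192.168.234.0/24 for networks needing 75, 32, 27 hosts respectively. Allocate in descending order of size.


75 hosts -> /25 (126 usable): 192.168.234.0/25
32 hosts -> /26 (62 usable): 192.168.234.128/26
27 hosts -> /27 (30 usable): 192.168.234.192/27
Allocation: 192.168.234.0/25 (75 hosts, 126 usable); 192.168.234.128/26 (32 hosts, 62 usable); 192.168.234.192/27 (27 hosts, 30 usable)


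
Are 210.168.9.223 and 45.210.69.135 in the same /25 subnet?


Mask: 255.255.255.128
210.168.9.223 AND mask = 210.168.9.128
45.210.69.135 AND mask = 45.210.69.128
No, different subnets (210.168.9.128 vs 45.210.69.128)


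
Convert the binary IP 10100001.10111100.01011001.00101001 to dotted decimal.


10100001 = 161
10111100 = 188
01011001 = 89
00101001 = 41
IP: 161.188.89.41


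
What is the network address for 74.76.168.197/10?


IP:   01001010.01001100.10101000.11000101
Mask: 11111111.11000000.00000000.00000000
AND operation:
Net:  01001010.01000000.00000000.00000000
Network: 74.64.0.0/10


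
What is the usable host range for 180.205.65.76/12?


Network: 180.192.0.0
Broadcast: 180.207.255.255
First usable = network + 1
Last usable = broadcast - 1
Range: 180.192.0.1 to 180.207.255.254


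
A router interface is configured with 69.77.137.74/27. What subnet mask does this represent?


/27 means 27 network bits, 5 host bits
Binary: 11111111111111111111111111100000
Mask: 255.255.255.224


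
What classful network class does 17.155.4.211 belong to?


First octet: 17
Binary: 00010001
0xxxxxxx -> Class A (1-126)
Class A, default mask 255.0.0.0 (/8)


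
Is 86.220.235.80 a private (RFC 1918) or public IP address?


RFC 1918 private ranges:
  10.0.0.0/8 (10.0.0.0 - 10.255.255.255)
  172.16.0.0/12 (172.16.0.0 - 172.31.255.255)
  192.168.0.0/16 (192.168.0.0 - 192.168.255.255)
Public (not in any RFC 1918 range)


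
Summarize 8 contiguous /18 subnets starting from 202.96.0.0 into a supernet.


Original prefix: /18
Number of subnets: 8 = 2^3
New prefix = 18 - 3 = 15
Supernet: 202.96.0.0/15


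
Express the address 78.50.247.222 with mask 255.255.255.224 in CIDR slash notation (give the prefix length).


Binary: 11111111.11111111.11111111.11100000
Count leading 1s
Prefix: /27


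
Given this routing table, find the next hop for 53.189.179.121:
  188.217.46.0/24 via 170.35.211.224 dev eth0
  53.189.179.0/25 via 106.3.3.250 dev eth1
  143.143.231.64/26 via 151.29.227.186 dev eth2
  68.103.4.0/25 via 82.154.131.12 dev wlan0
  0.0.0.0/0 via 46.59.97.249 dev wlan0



Longest prefix match for 53.189.179.121:
  /24 188.217.46.0: no
  /25 53.189.179.0: MATCH
  /26 143.143.231.64: no
  /25 68.103.4.0: no
  /0 0.0.0.0: MATCH
Selected: next-hop 106.3.3.250 via eth1 (matched /25)


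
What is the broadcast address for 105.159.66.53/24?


Network: 105.159.66.0/24
Host bits = 8
Set all host bits to 1:
Broadcast: 105.159.66.255


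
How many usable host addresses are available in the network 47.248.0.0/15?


Host bits = 32 - 15 = 17
Total addresses = 2^17 = 131072
Usable = total - 2 (network and broadcast)
Usable hosts: 131070


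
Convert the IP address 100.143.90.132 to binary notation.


100 = 01100100
143 = 10001111
90 = 01011010
132 = 10000100
Binary: 01100100.10001111.01011010.10000100


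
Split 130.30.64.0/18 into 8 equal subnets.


New prefix = 18 + 3 = 21
Each subnet has 2048 addresses
  130.30.64.0/21
  130.30.72.0/21
  130.30.80.0/21
  130.30.88.0/21
  130.30.96.0/21
  130.30.104.0/21
  130.30.112.0/21
  130.30.120.0/21
Subnets: 130.30.64.0/21, 130.30.72.0/21, 130.30.80.0/21, 130.30.88.0/21, 130.30.96.0/21, 130.30.104.0/21, 130.30.112.0/21, 130.30.120.0/21


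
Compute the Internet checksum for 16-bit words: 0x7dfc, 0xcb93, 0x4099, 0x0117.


Sum all words (with carry folding):
+ 0x7dfc = 0x7dfc
+ 0xcb93 = 0x4990
+ 0x4099 = 0x8a29
+ 0x0117 = 0x8b40
One's complement: ~0x8b40
Checksum = 0x74bf


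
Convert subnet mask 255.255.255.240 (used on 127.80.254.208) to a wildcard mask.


Subnet mask: 255.255.255.240
Wildcard = 255.255.255.255 - subnet mask
255 - 255 = 0
255 - 255 = 0
255 - 255 = 0
255 - 240 = 15
Wildcard: 0.0.0.15


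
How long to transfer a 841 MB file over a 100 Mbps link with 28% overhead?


Effective throughput = 100 * (1 - 28/100) = 72 Mbps
File size in Mb = 841 * 8 = 6728 Mb
Time = 6728 / 72
Time = 93.4444 seconds


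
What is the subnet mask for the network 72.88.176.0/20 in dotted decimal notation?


/20 means 20 network bits, 12 host bits
Binary: 11111111111111111111000000000000
Mask: 255.255.240.0


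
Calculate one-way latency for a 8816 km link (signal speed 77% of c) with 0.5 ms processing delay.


Speed = 0.77 * 3e5 km/s = 231000 km/s
Propagation delay = 8816 / 231000 = 0.0382 s = 38.1645 ms
Processing delay = 0.5 ms
Total one-way latency = 38.6645 ms


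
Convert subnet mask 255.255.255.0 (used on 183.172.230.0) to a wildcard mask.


Subnet mask: 255.255.255.0
Wildcard = 255.255.255.255 - subnet mask
255 - 255 = 0
255 - 255 = 0
255 - 255 = 0
255 - 0 = 255
Wildcard: 0.0.0.255


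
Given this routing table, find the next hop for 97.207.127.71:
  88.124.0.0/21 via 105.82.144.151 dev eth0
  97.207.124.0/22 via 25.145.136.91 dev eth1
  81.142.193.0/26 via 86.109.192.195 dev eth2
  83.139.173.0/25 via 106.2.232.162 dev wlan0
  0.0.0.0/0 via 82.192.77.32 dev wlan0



Longest prefix match for 97.207.127.71:
  /21 88.124.0.0: no
  /22 97.207.124.0: MATCH
  /26 81.142.193.0: no
  /25 83.139.173.0: no
  /0 0.0.0.0: MATCH
Selected: next-hop 25.145.136.91 via eth1 (matched /22)


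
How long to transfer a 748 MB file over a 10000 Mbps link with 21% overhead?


Effective throughput = 10000 * (1 - 21/100) = 7900 Mbps
File size in Mb = 748 * 8 = 5984 Mb
Time = 5984 / 7900
Time = 0.7575 seconds


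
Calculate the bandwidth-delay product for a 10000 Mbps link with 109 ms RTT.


BDP = bandwidth * RTT
= 10000 Mbps * 109 ms
= 10000 * 1e6 * 109 / 1000 bits
= 1090000000 bits
= 136250000 bytes
= 133056.6406 KB
BDP = 1090000000 bits (136250000 bytes)


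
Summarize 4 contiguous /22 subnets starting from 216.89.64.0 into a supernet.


Original prefix: /22
Number of subnets: 4 = 2^2
New prefix = 22 - 2 = 20
Supernet: 216.89.64.0/20


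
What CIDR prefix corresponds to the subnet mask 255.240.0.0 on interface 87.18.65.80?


Binary: 11111111.11110000.00000000.00000000
Count leading 1s
Prefix: /12


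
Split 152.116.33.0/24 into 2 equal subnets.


New prefix = 24 + 1 = 25
Each subnet has 128 addresses
  152.116.33.0/25
  152.116.33.128/25
Subnets: 152.116.33.0/25, 152.116.33.128/25


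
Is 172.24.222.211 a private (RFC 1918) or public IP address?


RFC 1918 private ranges:
  10.0.0.0/8 (10.0.0.0 - 10.255.255.255)
  172.16.0.0/12 (172.16.0.0 - 172.31.255.255)
  192.168.0.0/16 (192.168.0.0 - 192.168.255.255)
Private (in 172.16.0.0/12)


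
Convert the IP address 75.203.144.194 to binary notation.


75 = 01001011
203 = 11001011
144 = 10010000
194 = 11000010
Binary: 01001011.11001011.10010000.11000010


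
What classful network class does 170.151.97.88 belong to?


First octet: 170
Binary: 10101010
10xxxxxx -> Class B (128-191)
Class B, default mask 255.255.0.0 (/16)


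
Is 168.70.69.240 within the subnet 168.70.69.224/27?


Subnet network: 168.70.69.224
Test IP AND mask: 168.70.69.224
Yes, 168.70.69.240 is in 168.70.69.224/27


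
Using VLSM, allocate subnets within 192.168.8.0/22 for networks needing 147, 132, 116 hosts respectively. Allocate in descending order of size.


147 hosts -> /24 (254 usable): 192.168.8.0/24
132 hosts -> /24 (254 usable): 192.168.9.0/24
116 hosts -> /25 (126 usable): 192.168.10.0/25
Allocation: 192.168.8.0/24 (147 hosts, 254 usable); 192.168.9.0/24 (132 hosts, 254 usable); 192.168.10.0/25 (116 hosts, 126 usable)


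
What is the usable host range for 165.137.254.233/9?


Network: 165.128.0.0
Broadcast: 165.255.255.255
First usable = network + 1
Last usable = broadcast - 1
Range: 165.128.0.1 to 165.255.255.254


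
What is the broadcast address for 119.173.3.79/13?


Network: 119.168.0.0/13
Host bits = 19
Set all host bits to 1:
Broadcast: 119.175.255.255


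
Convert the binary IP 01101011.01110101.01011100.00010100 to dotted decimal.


01101011 = 107
01110101 = 117
01011100 = 92
00010100 = 20
IP: 107.117.92.20


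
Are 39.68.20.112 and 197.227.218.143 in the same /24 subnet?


Mask: 255.255.255.0
39.68.20.112 AND mask = 39.68.20.0
197.227.218.143 AND mask = 197.227.218.0
No, different subnets (39.68.20.0 vs 197.227.218.0)


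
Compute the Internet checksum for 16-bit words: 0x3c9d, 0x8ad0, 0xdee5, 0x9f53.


Sum all words (with carry folding):
+ 0x3c9d = 0x3c9d
+ 0x8ad0 = 0xc76d
+ 0xdee5 = 0xa653
+ 0x9f53 = 0x45a7
One's complement: ~0x45a7
Checksum = 0xba58


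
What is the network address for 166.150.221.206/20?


IP:   10100110.10010110.11011101.11001110
Mask: 11111111.11111111.11110000.00000000
AND operation:
Net:  10100110.10010110.11010000.00000000
Network: 166.150.208.0/20


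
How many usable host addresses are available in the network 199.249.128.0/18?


Host bits = 32 - 18 = 14
Total addresses = 2^14 = 16384
Usable = total - 2 (network and broadcast)
Usable hosts: 16382


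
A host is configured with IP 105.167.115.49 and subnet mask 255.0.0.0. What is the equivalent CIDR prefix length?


Binary: 11111111.00000000.00000000.00000000
Count leading 1s
Prefix: /8


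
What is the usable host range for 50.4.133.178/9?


Network: 50.0.0.0
Broadcast: 50.127.255.255
First usable = network + 1
Last usable = broadcast - 1
Range: 50.0.0.1 to 50.127.255.254


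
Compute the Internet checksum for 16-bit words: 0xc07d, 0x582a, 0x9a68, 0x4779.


Sum all words (with carry folding):
+ 0xc07d = 0xc07d
+ 0x582a = 0x18a8
+ 0x9a68 = 0xb310
+ 0x4779 = 0xfa89
One's complement: ~0xfa89
Checksum = 0x0576


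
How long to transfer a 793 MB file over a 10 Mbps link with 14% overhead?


Effective throughput = 10 * (1 - 14/100) = 8.6 Mbps
File size in Mb = 793 * 8 = 6344 Mb
Time = 6344 / 8.6
Time = 737.6744 seconds


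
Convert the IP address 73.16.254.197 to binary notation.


73 = 01001001
16 = 00010000
254 = 11111110
197 = 11000101
Binary: 01001001.00010000.11111110.11000101


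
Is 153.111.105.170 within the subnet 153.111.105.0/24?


Subnet network: 153.111.105.0
Test IP AND mask: 153.111.105.0
Yes, 153.111.105.170 is in 153.111.105.0/24


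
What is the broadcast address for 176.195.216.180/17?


Network: 176.195.128.0/17
Host bits = 15
Set all host bits to 1:
Broadcast: 176.195.255.255


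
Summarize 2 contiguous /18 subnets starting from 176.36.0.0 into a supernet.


Original prefix: /18
Number of subnets: 2 = 2^1
New prefix = 18 - 1 = 17
Supernet: 176.36.0.0/17


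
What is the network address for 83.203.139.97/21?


IP:   01010011.11001011.10001011.01100001
Mask: 11111111.11111111.11111000.00000000
AND operation:
Net:  01010011.11001011.10001000.00000000
Network: 83.203.136.0/21


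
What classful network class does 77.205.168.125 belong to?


First octet: 77
Binary: 01001101
0xxxxxxx -> Class A (1-126)
Class A, default mask 255.0.0.0 (/8)


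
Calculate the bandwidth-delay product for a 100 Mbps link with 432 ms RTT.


BDP = bandwidth * RTT
= 100 Mbps * 432 ms
= 100 * 1e6 * 432 / 1000 bits
= 43200000 bits
= 5400000 bytes
= 5273.4375 KB
BDP = 43200000 bits (5400000 bytes)


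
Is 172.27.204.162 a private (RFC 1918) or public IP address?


RFC 1918 private ranges:
  10.0.0.0/8 (10.0.0.0 - 10.255.255.255)
  172.16.0.0/12 (172.16.0.0 - 172.31.255.255)
  192.168.0.0/16 (192.168.0.0 - 192.168.255.255)
Private (in 172.16.0.0/12)


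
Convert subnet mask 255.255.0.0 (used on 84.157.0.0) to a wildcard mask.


Subnet mask: 255.255.0.0
Wildcard = 255.255.255.255 - subnet mask
255 - 255 = 0
255 - 255 = 0
255 - 0 = 255
255 - 0 = 255
Wildcard: 0.0.255.255


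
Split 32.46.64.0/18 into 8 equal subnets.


New prefix = 18 + 3 = 21
Each subnet has 2048 addresses
  32.46.64.0/21
  32.46.72.0/21
  32.46.80.0/21
  32.46.88.0/21
  32.46.96.0/21
  32.46.104.0/21
  32.46.112.0/21
  32.46.120.0/21
Subnets: 32.46.64.0/21, 32.46.72.0/21, 32.46.80.0/21, 32.46.88.0/21, 32.46.96.0/21, 32.46.104.0/21, 32.46.112.0/21, 32.46.120.0/21


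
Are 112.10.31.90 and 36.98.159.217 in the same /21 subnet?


Mask: 255.255.248.0
112.10.31.90 AND mask = 112.10.24.0
36.98.159.217 AND mask = 36.98.152.0
No, different subnets (112.10.24.0 vs 36.98.152.0)


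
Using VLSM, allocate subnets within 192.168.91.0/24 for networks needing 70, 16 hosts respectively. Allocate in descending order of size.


70 hosts -> /25 (126 usable): 192.168.91.0/25
16 hosts -> /27 (30 usable): 192.168.91.128/27
Allocation: 192.168.91.0/25 (70 hosts, 126 usable); 192.168.91.128/27 (16 hosts, 30 usable)


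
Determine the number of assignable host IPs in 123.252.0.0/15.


Host bits = 32 - 15 = 17
Total addresses = 2^17 = 131072
Usable = total - 2 (network and broadcast)
Usable hosts: 131070


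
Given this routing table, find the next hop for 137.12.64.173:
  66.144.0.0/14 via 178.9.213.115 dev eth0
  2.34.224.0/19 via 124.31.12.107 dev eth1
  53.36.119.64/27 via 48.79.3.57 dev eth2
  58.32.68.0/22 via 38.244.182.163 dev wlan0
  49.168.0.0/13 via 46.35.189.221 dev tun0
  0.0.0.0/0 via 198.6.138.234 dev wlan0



Longest prefix match for 137.12.64.173:
  /14 66.144.0.0: no
  /19 2.34.224.0: no
  /27 53.36.119.64: no
  /22 58.32.68.0: no
  /13 49.168.0.0: no
  /0 0.0.0.0: MATCH
Selected: next-hop 198.6.138.234 via wlan0 (matched /0)


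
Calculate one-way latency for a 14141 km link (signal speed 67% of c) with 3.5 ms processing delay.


Speed = 0.67 * 3e5 km/s = 201000 km/s
Propagation delay = 14141 / 201000 = 0.0704 s = 70.3532 ms
Processing delay = 3.5 ms
Total one-way latency = 73.8532 ms


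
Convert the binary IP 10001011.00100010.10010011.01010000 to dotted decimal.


10001011 = 139
00100010 = 34
10010011 = 147
01010000 = 80
IP: 139.34.147.80


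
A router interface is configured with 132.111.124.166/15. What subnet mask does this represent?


/15 means 15 network bits, 17 host bits
Binary: 11111111111111100000000000000000
Mask: 255.254.0.0


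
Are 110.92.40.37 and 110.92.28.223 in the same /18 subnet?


Mask: 255.255.192.0
110.92.40.37 AND mask = 110.92.0.0
110.92.28.223 AND mask = 110.92.0.0
Yes, same subnet (110.92.0.0)


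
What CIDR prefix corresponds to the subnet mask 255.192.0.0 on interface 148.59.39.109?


Binary: 11111111.11000000.00000000.00000000
Count leading 1s
Prefix: /10


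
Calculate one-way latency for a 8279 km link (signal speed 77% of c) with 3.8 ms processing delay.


Speed = 0.77 * 3e5 km/s = 231000 km/s
Propagation delay = 8279 / 231000 = 0.0358 s = 35.8398 ms
Processing delay = 3.8 ms
Total one-way latency = 39.6398 ms


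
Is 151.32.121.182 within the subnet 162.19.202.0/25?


Subnet network: 162.19.202.0
Test IP AND mask: 151.32.121.128
No, 151.32.121.182 is not in 162.19.202.0/25
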